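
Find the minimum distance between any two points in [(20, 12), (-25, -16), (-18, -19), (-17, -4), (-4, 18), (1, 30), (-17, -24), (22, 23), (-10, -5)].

Computing all pairwise distances among 9 points:

d((20, 12), (-25, -16)) = 53.0
d((20, 12), (-18, -19)) = 49.0408
d((20, 12), (-17, -4)) = 40.3113
d((20, 12), (-4, 18)) = 24.7386
d((20, 12), (1, 30)) = 26.1725
d((20, 12), (-17, -24)) = 51.6236
d((20, 12), (22, 23)) = 11.1803
d((20, 12), (-10, -5)) = 34.4819
d((-25, -16), (-18, -19)) = 7.6158
d((-25, -16), (-17, -4)) = 14.4222
d((-25, -16), (-4, 18)) = 39.9625
d((-25, -16), (1, 30)) = 52.8394
d((-25, -16), (-17, -24)) = 11.3137
d((-25, -16), (22, 23)) = 61.0737
d((-25, -16), (-10, -5)) = 18.6011
d((-18, -19), (-17, -4)) = 15.0333
d((-18, -19), (-4, 18)) = 39.5601
d((-18, -19), (1, 30)) = 52.5547
d((-18, -19), (-17, -24)) = 5.099 <-- minimum
d((-18, -19), (22, 23)) = 58.0
d((-18, -19), (-10, -5)) = 16.1245
d((-17, -4), (-4, 18)) = 25.5539
d((-17, -4), (1, 30)) = 38.4708
d((-17, -4), (-17, -24)) = 20.0
d((-17, -4), (22, 23)) = 47.4342
d((-17, -4), (-10, -5)) = 7.0711
d((-4, 18), (1, 30)) = 13.0
d((-4, 18), (-17, -24)) = 43.9659
d((-4, 18), (22, 23)) = 26.4764
d((-4, 18), (-10, -5)) = 23.7697
d((1, 30), (-17, -24)) = 56.921
d((1, 30), (22, 23)) = 22.1359
d((1, 30), (-10, -5)) = 36.6879
d((-17, -24), (22, 23)) = 61.0737
d((-17, -24), (-10, -5)) = 20.2485
d((22, 23), (-10, -5)) = 42.5206

Closest pair: (-18, -19) and (-17, -24) with distance 5.099

The closest pair is (-18, -19) and (-17, -24) with Euclidean distance 5.099. For 9 points, brute-force pairwise comparison is shown above. For large n, the divide-and-conquer algorithm (sort by x, recurse on halves, check the dividing strip) achieves O(n log n).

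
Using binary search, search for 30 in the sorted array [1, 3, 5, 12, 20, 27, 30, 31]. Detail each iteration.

Binary search for 30 in [1, 3, 5, 12, 20, 27, 30, 31]:

lo=0, hi=7, mid=3, arr[mid]=12 -> 12 < 30, search right half
lo=4, hi=7, mid=5, arr[mid]=27 -> 27 < 30, search right half
lo=6, hi=7, mid=6, arr[mid]=30 -> Found target at index 6!

Binary search finds 30 at index 6 after 3 comparisons. The search repeatedly halves the search space by comparing with the middle element.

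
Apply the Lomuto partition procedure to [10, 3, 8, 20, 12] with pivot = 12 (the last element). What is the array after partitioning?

Lomuto partition with pivot = 12:

Initial array: [10, 3, 8, 20, 12]

arr[0]=10 <= 12: swap with position 0, array becomes [10, 3, 8, 20, 12]
arr[1]=3 <= 12: swap with position 1, array becomes [10, 3, 8, 20, 12]
arr[2]=8 <= 12: swap with position 2, array becomes [10, 3, 8, 20, 12]
arr[3]=20 > 12: no swap

Place pivot at position 3: [10, 3, 8, 12, 20]
Pivot position: 3

After partitioning with pivot 12, the array becomes [10, 3, 8, 12, 20]. The pivot is placed at index 3. All elements to the left of the pivot are <= 12, and all elements to the right are > 12.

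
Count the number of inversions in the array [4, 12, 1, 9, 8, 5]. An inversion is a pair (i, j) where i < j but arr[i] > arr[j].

Finding inversions in [4, 12, 1, 9, 8, 5]:

(0, 2): arr[0]=4 > arr[2]=1
(1, 2): arr[1]=12 > arr[2]=1
(1, 3): arr[1]=12 > arr[3]=9
(1, 4): arr[1]=12 > arr[4]=8
(1, 5): arr[1]=12 > arr[5]=5
(3, 4): arr[3]=9 > arr[4]=8
(3, 5): arr[3]=9 > arr[5]=5
(4, 5): arr[4]=8 > arr[5]=5

Total inversions: 8

The array has 8 inversion(s): (0,2), (1,2), (1,3), (1,4), (1,5), (3,4), (3,5), (4,5). Each pair (i,j) satisfies i < j and arr[i] > arr[j].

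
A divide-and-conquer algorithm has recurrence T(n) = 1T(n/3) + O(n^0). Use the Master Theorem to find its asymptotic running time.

Master Theorem for T(n) = 1T(n/3) + O(n^0):

a = 1, b = 3, c = 0
log_b(a) = log_3(1) = 0.0000

Case 2: c = 0 = log_3(1) = 0.0000
T(n) = O(n^0 log n) = O(log n)

For T(n) = 1T(n/3) + O(n^0): log_3(1) = 0.0000. This is Case 2 of the Master Theorem (c = log_b(a), equal work at all levels), giving O(log n).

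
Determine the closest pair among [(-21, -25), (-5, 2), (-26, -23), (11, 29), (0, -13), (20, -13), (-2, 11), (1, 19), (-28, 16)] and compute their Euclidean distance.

Computing all pairwise distances among 9 points:

d((-21, -25), (-5, 2)) = 31.3847
d((-21, -25), (-26, -23)) = 5.3852 <-- minimum
d((-21, -25), (11, 29)) = 62.7694
d((-21, -25), (0, -13)) = 24.1868
d((-21, -25), (20, -13)) = 42.72
d((-21, -25), (-2, 11)) = 40.7063
d((-21, -25), (1, 19)) = 49.1935
d((-21, -25), (-28, 16)) = 41.5933
d((-5, 2), (-26, -23)) = 32.6497
d((-5, 2), (11, 29)) = 31.3847
d((-5, 2), (0, -13)) = 15.8114
d((-5, 2), (20, -13)) = 29.1548
d((-5, 2), (-2, 11)) = 9.4868
d((-5, 2), (1, 19)) = 18.0278
d((-5, 2), (-28, 16)) = 26.9258
d((-26, -23), (11, 29)) = 63.8201
d((-26, -23), (0, -13)) = 27.8568
d((-26, -23), (20, -13)) = 47.0744
d((-26, -23), (-2, 11)) = 41.6173
d((-26, -23), (1, 19)) = 49.93
d((-26, -23), (-28, 16)) = 39.0512
d((11, 29), (0, -13)) = 43.4166
d((11, 29), (20, -13)) = 42.9535
d((11, 29), (-2, 11)) = 22.2036
d((11, 29), (1, 19)) = 14.1421
d((11, 29), (-28, 16)) = 41.1096
d((0, -13), (20, -13)) = 20.0
d((0, -13), (-2, 11)) = 24.0832
d((0, -13), (1, 19)) = 32.0156
d((0, -13), (-28, 16)) = 40.3113
d((20, -13), (-2, 11)) = 32.5576
d((20, -13), (1, 19)) = 37.2156
d((20, -13), (-28, 16)) = 56.0803
d((-2, 11), (1, 19)) = 8.544
d((-2, 11), (-28, 16)) = 26.4764
d((1, 19), (-28, 16)) = 29.1548

Closest pair: (-21, -25) and (-26, -23) with distance 5.3852

The closest pair is (-21, -25) and (-26, -23) with Euclidean distance 5.3852. For 9 points, brute-force pairwise comparison is shown above. For large n, the divide-and-conquer algorithm (sort by x, recurse on halves, check the dividing strip) achieves O(n log n).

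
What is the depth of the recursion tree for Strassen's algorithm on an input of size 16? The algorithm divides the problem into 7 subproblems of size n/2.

For divide and conquer with division factor 2:

Problem sizes at each level:
Level 0: 16
Level 1: 8
Level 2: 4
Level 3: 2
Level 4: 1

The root is level 0 and the size-1 base case is level 4 (the tree spans levels 0 through 4, i.e. 5 levels counting the root), so the depth is the number of divisions: log_2(16) = 4

The recursion tree depth is log_2(16) = 4. At each level, the problem size is divided by 2, so it takes 4 divisions to reduce to a base case of size 1. The algorithm makes 7 recursive calls at each level.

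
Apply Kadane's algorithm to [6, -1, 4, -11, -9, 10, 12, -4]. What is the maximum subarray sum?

Using Kadane's algorithm on [6, -1, 4, -11, -9, 10, 12, -4]:

Scanning through the array:
Position 1 (value -1): max_ending_here = 5, max_so_far = 6
Position 2 (value 4): max_ending_here = 9, max_so_far = 9
Position 3 (value -11): max_ending_here = -2, max_so_far = 9
Position 4 (value -9): max_ending_here = -9, max_so_far = 9
Position 5 (value 10): max_ending_here = 10, max_so_far = 10
Position 6 (value 12): max_ending_here = 22, max_so_far = 22
Position 7 (value -4): max_ending_here = 18, max_so_far = 22

Maximum subarray: [10, 12]
Maximum sum: 22

The maximum subarray is [10, 12] with sum 22. This subarray runs from index 5 to index 6.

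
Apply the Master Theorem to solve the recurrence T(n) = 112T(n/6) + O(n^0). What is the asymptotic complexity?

Master Theorem for T(n) = 112T(n/6) + O(n^0):

a = 112, b = 6, c = 0
log_b(a) = log_6(112) = 2.6334

Case 1: c = 0 < log_6(112) = 2.6334
T(n) = O(n^(log_6 112))

For T(n) = 112T(n/6) + O(n^0): log_6(112) = 2.6334. This is Case 1 of the Master Theorem (c < log_b(a), work dominated by leaves), giving O(n^(log_6 112)).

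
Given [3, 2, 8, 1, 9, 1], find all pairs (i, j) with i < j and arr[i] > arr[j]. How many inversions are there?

Finding inversions in [3, 2, 8, 1, 9, 1]:

(0, 1): arr[0]=3 > arr[1]=2
(0, 3): arr[0]=3 > arr[3]=1
(0, 5): arr[0]=3 > arr[5]=1
(1, 3): arr[1]=2 > arr[3]=1
(1, 5): arr[1]=2 > arr[5]=1
(2, 3): arr[2]=8 > arr[3]=1
(2, 5): arr[2]=8 > arr[5]=1
(4, 5): arr[4]=9 > arr[5]=1

Total inversions: 8

The array has 8 inversion(s): (0,1), (0,3), (0,5), (1,3), (1,5), (2,3), (2,5), (4,5). Each pair (i,j) satisfies i < j and arr[i] > arr[j].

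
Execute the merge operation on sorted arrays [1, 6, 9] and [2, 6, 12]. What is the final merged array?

Merging process:

Compare 1 vs 2: take 1 from left. Merged: [1]
Compare 6 vs 2: take 2 from right. Merged: [1, 2]
Compare 6 vs 6: take 6 from left. Merged: [1, 2, 6]
Compare 9 vs 6: take 6 from right. Merged: [1, 2, 6, 6]
Compare 9 vs 12: take 9 from left. Merged: [1, 2, 6, 6, 9]
Append remaining from right: [12]. Merged: [1, 2, 6, 6, 9, 12]

Final merged array: [1, 2, 6, 6, 9, 12]
Total comparisons: 5

The merged array is [1, 2, 6, 6, 9, 12], requiring 5 comparisons. The merge step runs in O(n) time where n is the total number of elements.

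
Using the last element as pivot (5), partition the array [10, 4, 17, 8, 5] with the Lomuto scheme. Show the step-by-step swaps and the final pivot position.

Lomuto partition with pivot = 5:

Initial array: [10, 4, 17, 8, 5]

arr[0]=10 > 5: no swap
arr[1]=4 <= 5: swap with position 0, array becomes [4, 10, 17, 8, 5]
arr[2]=17 > 5: no swap
arr[3]=8 > 5: no swap

Place pivot at position 1: [4, 5, 17, 8, 10]
Pivot position: 1

After partitioning with pivot 5, the array becomes [4, 5, 17, 8, 10]. The pivot is placed at index 1. All elements to the left of the pivot are <= 5, and all elements to the right are > 5.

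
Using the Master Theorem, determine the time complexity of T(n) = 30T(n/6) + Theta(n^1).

Master Theorem for T(n) = 30T(n/6) + O(n^1):

a = 30, b = 6, c = 1
log_b(a) = log_6(30) = 1.8982

Case 1: c = 1 < log_6(30) = 1.8982
T(n) = O(n^(log_6 30))

For T(n) = 30T(n/6) + O(n^1): log_6(30) = 1.8982. This is Case 1 of the Master Theorem (c < log_b(a), work dominated by leaves), giving O(n^(log_6 30)).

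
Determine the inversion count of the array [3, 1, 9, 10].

Finding inversions in [3, 1, 9, 10]:

(0, 1): arr[0]=3 > arr[1]=1

Total inversions: 1

The array has 1 inversion(s): (0,1). Each pair (i,j) satisfies i < j and arr[i] > arr[j].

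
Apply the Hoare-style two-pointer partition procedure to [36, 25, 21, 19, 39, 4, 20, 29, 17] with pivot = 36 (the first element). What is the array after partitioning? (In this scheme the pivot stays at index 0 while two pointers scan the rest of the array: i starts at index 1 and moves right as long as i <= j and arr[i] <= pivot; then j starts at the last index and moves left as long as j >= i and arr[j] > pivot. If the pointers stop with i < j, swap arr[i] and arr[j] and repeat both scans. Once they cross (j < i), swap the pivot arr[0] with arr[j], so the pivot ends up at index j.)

Hoare-style two-pointer partition with pivot = 36:

Initial array: [36, 25, 21, 19, 39, 4, 20, 29, 17]

Pointers start at i = 1, j = 8.
i stops at index 4 (arr[4]=39 > 36), j stops at index 8 (arr[8]=17 <= 36): swap arr[4] and arr[8], array becomes [36, 25, 21, 19, 17, 4, 20, 29, 39]
i ends at 8, j ends at 7: the pointers have crossed (j < i), so scanning stops.

Swap pivot arr[0] with arr[7] to place pivot at position 7: [29, 25, 21, 19, 17, 4, 20, 36, 39]
Pivot position: 7

After partitioning with pivot 36, the array becomes [29, 25, 21, 19, 17, 4, 20, 36, 39]. The pivot is placed at index 7. All elements to the left of the pivot are <= 36, and all elements to the right are > 36.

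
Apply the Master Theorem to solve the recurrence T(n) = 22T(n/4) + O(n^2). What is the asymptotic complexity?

Master Theorem for T(n) = 22T(n/4) + O(n^2):

a = 22, b = 4, c = 2
log_b(a) = log_4(22) = 2.2297

Case 1: c = 2 < log_4(22) = 2.2297
T(n) = O(n^(log_4 22))

For T(n) = 22T(n/4) + O(n^2): log_4(22) = 2.2297. This is Case 1 of the Master Theorem (c < log_b(a), work dominated by leaves), giving O(n^(log_4 22)).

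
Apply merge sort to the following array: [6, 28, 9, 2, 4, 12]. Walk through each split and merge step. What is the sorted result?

Merge sort trace:

Split: [6, 28, 9, 2, 4, 12] -> [6, 28, 9] and [2, 4, 12]
  Split: [6, 28, 9] -> [6] and [28, 9]
    Split: [28, 9] -> [28] and [9]
    Merge: [28] + [9] -> [9, 28]
  Merge: [6] + [9, 28] -> [6, 9, 28]
  Split: [2, 4, 12] -> [2] and [4, 12]
    Split: [4, 12] -> [4] and [12]
    Merge: [4] + [12] -> [4, 12]
  Merge: [2] + [4, 12] -> [2, 4, 12]
Merge: [6, 9, 28] + [2, 4, 12] -> [2, 4, 6, 9, 12, 28]

Final sorted array: [2, 4, 6, 9, 12, 28]

The merge sort proceeds by recursively splitting the array and merging sorted halves.
After all merges, the sorted array is [2, 4, 6, 9, 12, 28].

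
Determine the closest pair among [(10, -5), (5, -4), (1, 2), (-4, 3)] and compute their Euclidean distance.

Computing all pairwise distances among 4 points:

d((10, -5), (5, -4)) = 5.099 <-- minimum
d((10, -5), (1, 2)) = 11.4018
d((10, -5), (-4, 3)) = 16.1245
d((5, -4), (1, 2)) = 7.2111
d((5, -4), (-4, 3)) = 11.4018
d((1, 2), (-4, 3)) = 5.099 <-- minimum

Minimum distance: 5.099 (tie among 2 pairs: (10, -5) and (5, -4); (1, 2) and (-4, 3))

The minimum Euclidean distance is 5.099. There is a tie: 2 pairs achieve this minimum — (10, -5) and (5, -4); (1, 2) and (-4, 3). Any of these is a valid closest pair. For 4 points, brute-force pairwise comparison is shown above. For large n, the divide-and-conquer algorithm (sort by x, recurse on halves, check the dividing strip) achieves O(n log n).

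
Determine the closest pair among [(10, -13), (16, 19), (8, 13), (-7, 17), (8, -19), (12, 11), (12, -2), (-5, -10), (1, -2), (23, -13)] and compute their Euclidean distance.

Computing all pairwise distances among 10 points:

d((10, -13), (16, 19)) = 32.5576
d((10, -13), (8, 13)) = 26.0768
d((10, -13), (-7, 17)) = 34.4819
d((10, -13), (8, -19)) = 6.3246
d((10, -13), (12, 11)) = 24.0832
d((10, -13), (12, -2)) = 11.1803
d((10, -13), (-5, -10)) = 15.2971
d((10, -13), (1, -2)) = 14.2127
d((10, -13), (23, -13)) = 13.0
d((16, 19), (8, 13)) = 10.0
d((16, 19), (-7, 17)) = 23.0868
d((16, 19), (8, -19)) = 38.833
d((16, 19), (12, 11)) = 8.9443
d((16, 19), (12, -2)) = 21.3776
d((16, 19), (-5, -10)) = 35.805
d((16, 19), (1, -2)) = 25.807
d((16, 19), (23, -13)) = 32.7567
d((8, 13), (-7, 17)) = 15.5242
d((8, 13), (8, -19)) = 32.0
d((8, 13), (12, 11)) = 4.4721 <-- minimum
d((8, 13), (12, -2)) = 15.5242
d((8, 13), (-5, -10)) = 26.4197
d((8, 13), (1, -2)) = 16.5529
d((8, 13), (23, -13)) = 30.0167
d((-7, 17), (8, -19)) = 39.0
d((-7, 17), (12, 11)) = 19.9249
d((-7, 17), (12, -2)) = 26.8701
d((-7, 17), (-5, -10)) = 27.074
d((-7, 17), (1, -2)) = 20.6155
d((-7, 17), (23, -13)) = 42.4264
d((8, -19), (12, 11)) = 30.2655
d((8, -19), (12, -2)) = 17.4642
d((8, -19), (-5, -10)) = 15.8114
d((8, -19), (1, -2)) = 18.3848
d((8, -19), (23, -13)) = 16.1555
d((12, 11), (12, -2)) = 13.0
d((12, 11), (-5, -10)) = 27.0185
d((12, 11), (1, -2)) = 17.0294
d((12, 11), (23, -13)) = 26.4008
d((12, -2), (-5, -10)) = 18.7883
d((12, -2), (1, -2)) = 11.0
d((12, -2), (23, -13)) = 15.5563
d((-5, -10), (1, -2)) = 10.0
d((-5, -10), (23, -13)) = 28.1603
d((1, -2), (23, -13)) = 24.5967

Closest pair: (8, 13) and (12, 11) with distance 4.4721

The closest pair is (8, 13) and (12, 11) with Euclidean distance 4.4721. For 10 points, brute-force pairwise comparison is shown above. For large n, the divide-and-conquer algorithm (sort by x, recurse on halves, check the dividing strip) achieves O(n log n).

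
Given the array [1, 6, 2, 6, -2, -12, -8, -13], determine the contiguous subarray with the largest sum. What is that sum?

Using Kadane's algorithm on [1, 6, 2, 6, -2, -12, -8, -13]:

Scanning through the array:
Position 1 (value 6): max_ending_here = 7, max_so_far = 7
Position 2 (value 2): max_ending_here = 9, max_so_far = 9
Position 3 (value 6): max_ending_here = 15, max_so_far = 15
Position 4 (value -2): max_ending_here = 13, max_so_far = 15
Position 5 (value -12): max_ending_here = 1, max_so_far = 15
Position 6 (value -8): max_ending_here = -7, max_so_far = 15
Position 7 (value -13): max_ending_here = -13, max_so_far = 15

Maximum subarray: [1, 6, 2, 6]
Maximum sum: 15

The maximum subarray is [1, 6, 2, 6] with sum 15. This subarray runs from index 0 to index 3.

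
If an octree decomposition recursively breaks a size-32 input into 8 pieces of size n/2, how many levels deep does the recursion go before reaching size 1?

For divide and conquer with division factor 2:

Problem sizes at each level:
Level 0: 32
Level 1: 16
Level 2: 8
Level 3: 4
Level 4: 2
Level 5: 1

The root is level 0 and the size-1 base case is level 5 (the tree spans levels 0 through 5, i.e. 6 levels counting the root), so the depth is the number of divisions: log_2(32) = 5

The recursion tree depth is log_2(32) = 5. At each level, the problem size is divided by 2, so it takes 5 divisions to reduce to a base case of size 1. The algorithm makes 8 recursive calls at each level.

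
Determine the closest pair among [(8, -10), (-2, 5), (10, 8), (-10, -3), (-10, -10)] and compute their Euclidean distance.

Computing all pairwise distances among 5 points:

d((8, -10), (-2, 5)) = 18.0278
d((8, -10), (10, 8)) = 18.1108
d((8, -10), (-10, -3)) = 19.3132
d((8, -10), (-10, -10)) = 18.0
d((-2, 5), (10, 8)) = 12.3693
d((-2, 5), (-10, -3)) = 11.3137
d((-2, 5), (-10, -10)) = 17.0
d((10, 8), (-10, -3)) = 22.8254
d((10, 8), (-10, -10)) = 26.9072
d((-10, -3), (-10, -10)) = 7.0 <-- minimum

Closest pair: (-10, -3) and (-10, -10) with distance 7.0

The closest pair is (-10, -3) and (-10, -10) with Euclidean distance 7.0. For 5 points, brute-force pairwise comparison is shown above. For large n, the divide-and-conquer algorithm (sort by x, recurse on halves, check the dividing strip) achieves O(n log n).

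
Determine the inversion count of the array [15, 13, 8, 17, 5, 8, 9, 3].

Finding inversions in [15, 13, 8, 17, 5, 8, 9, 3]:

(0, 1): arr[0]=15 > arr[1]=13
(0, 2): arr[0]=15 > arr[2]=8
(0, 4): arr[0]=15 > arr[4]=5
(0, 5): arr[0]=15 > arr[5]=8
(0, 6): arr[0]=15 > arr[6]=9
(0, 7): arr[0]=15 > arr[7]=3
(1, 2): arr[1]=13 > arr[2]=8
(1, 4): arr[1]=13 > arr[4]=5
(1, 5): arr[1]=13 > arr[5]=8
(1, 6): arr[1]=13 > arr[6]=9
(1, 7): arr[1]=13 > arr[7]=3
(2, 4): arr[2]=8 > arr[4]=5
(2, 7): arr[2]=8 > arr[7]=3
(3, 4): arr[3]=17 > arr[4]=5
(3, 5): arr[3]=17 > arr[5]=8
(3, 6): arr[3]=17 > arr[6]=9
(3, 7): arr[3]=17 > arr[7]=3
(4, 7): arr[4]=5 > arr[7]=3
(5, 7): arr[5]=8 > arr[7]=3
(6, 7): arr[6]=9 > arr[7]=3

Total inversions: 20

The array has 20 inversion(s): (0,1), (0,2), (0,4), (0,5), (0,6), (0,7), (1,2), (1,4), (1,5), (1,6), (1,7), (2,4), (2,7), (3,4), (3,5), (3,6), (3,7), (4,7), (5,7), (6,7). Each pair (i,j) satisfies i < j and arr[i] > arr[j].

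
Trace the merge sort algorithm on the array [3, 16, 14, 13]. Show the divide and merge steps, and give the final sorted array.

Merge sort trace:

Split: [3, 16, 14, 13] -> [3, 16] and [14, 13]
  Split: [3, 16] -> [3] and [16]
  Merge: [3] + [16] -> [3, 16]
  Split: [14, 13] -> [14] and [13]
  Merge: [14] + [13] -> [13, 14]
Merge: [3, 16] + [13, 14] -> [3, 13, 14, 16]

Final sorted array: [3, 13, 14, 16]

The merge sort proceeds by recursively splitting the array and merging sorted halves.
After all merges, the sorted array is [3, 13, 14, 16].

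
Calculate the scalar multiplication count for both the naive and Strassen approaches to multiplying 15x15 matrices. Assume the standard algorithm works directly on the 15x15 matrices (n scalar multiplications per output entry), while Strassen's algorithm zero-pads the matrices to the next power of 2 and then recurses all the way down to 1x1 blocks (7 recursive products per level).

Matrix multiplication for 15x15 matrices:

Strassen's algorithm requires power-of-2 dimensions. Pad 15x15 to 16x16 (next power of 2).

Standard algorithm: 15^3 = 3375 multiplications
Strassen's algorithm: 7^(log2(16)) = 7^4 = 2401 multiplications
Savings: 3375 - 2401 = 974 multiplications

Standard: 3375 multiplications (15^3). Strassen: 2401 multiplications (7^4, after padding to 16x16). Strassen reduces 8 recursive multiplications to 7 at each level.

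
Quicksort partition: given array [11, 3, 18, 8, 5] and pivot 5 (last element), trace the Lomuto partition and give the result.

Lomuto partition with pivot = 5:

Initial array: [11, 3, 18, 8, 5]

arr[0]=11 > 5: no swap
arr[1]=3 <= 5: swap with position 0, array becomes [3, 11, 18, 8, 5]
arr[2]=18 > 5: no swap
arr[3]=8 > 5: no swap

Place pivot at position 1: [3, 5, 18, 8, 11]
Pivot position: 1

After partitioning with pivot 5, the array becomes [3, 5, 18, 8, 11]. The pivot is placed at index 1. All elements to the left of the pivot are <= 5, and all elements to the right are > 5.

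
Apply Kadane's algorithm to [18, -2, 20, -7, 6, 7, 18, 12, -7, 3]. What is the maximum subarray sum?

Using Kadane's algorithm on [18, -2, 20, -7, 6, 7, 18, 12, -7, 3]:

Scanning through the array:
Position 1 (value -2): max_ending_here = 16, max_so_far = 18
Position 2 (value 20): max_ending_here = 36, max_so_far = 36
Position 3 (value -7): max_ending_here = 29, max_so_far = 36
Position 4 (value 6): max_ending_here = 35, max_so_far = 36
Position 5 (value 7): max_ending_here = 42, max_so_far = 42
Position 6 (value 18): max_ending_here = 60, max_so_far = 60
Position 7 (value 12): max_ending_here = 72, max_so_far = 72
Position 8 (value -7): max_ending_here = 65, max_so_far = 72
Position 9 (value 3): max_ending_here = 68, max_so_far = 72

Maximum subarray: [18, -2, 20, -7, 6, 7, 18, 12]
Maximum sum: 72

The maximum subarray is [18, -2, 20, -7, 6, 7, 18, 12] with sum 72. This subarray runs from index 0 to index 7.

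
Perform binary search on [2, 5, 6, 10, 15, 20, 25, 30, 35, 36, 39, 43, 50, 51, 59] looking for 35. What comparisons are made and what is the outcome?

Binary search for 35 in [2, 5, 6, 10, 15, 20, 25, 30, 35, 36, 39, 43, 50, 51, 59]:

lo=0, hi=14, mid=7, arr[mid]=30 -> 30 < 35, search right half
lo=8, hi=14, mid=11, arr[mid]=43 -> 43 > 35, search left half
lo=8, hi=10, mid=9, arr[mid]=36 -> 36 > 35, search left half
lo=8, hi=8, mid=8, arr[mid]=35 -> Found target at index 8!

Binary search finds 35 at index 8 after 4 comparisons. The search repeatedly halves the search space by comparing with the middle element.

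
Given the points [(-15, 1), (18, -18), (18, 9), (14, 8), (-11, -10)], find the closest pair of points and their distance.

Computing all pairwise distances among 5 points:

d((-15, 1), (18, -18)) = 38.0789
d((-15, 1), (18, 9)) = 33.9559
d((-15, 1), (14, 8)) = 29.8329
d((-15, 1), (-11, -10)) = 11.7047
d((18, -18), (18, 9)) = 27.0
d((18, -18), (14, 8)) = 26.3059
d((18, -18), (-11, -10)) = 30.0832
d((18, 9), (14, 8)) = 4.1231 <-- minimum
d((18, 9), (-11, -10)) = 34.6699
d((14, 8), (-11, -10)) = 30.8058

Closest pair: (18, 9) and (14, 8) with distance 4.1231

The closest pair is (18, 9) and (14, 8) with Euclidean distance 4.1231. For 5 points, brute-force pairwise comparison is shown above. For large n, the divide-and-conquer algorithm (sort by x, recurse on halves, check the dividing strip) achieves O(n log n).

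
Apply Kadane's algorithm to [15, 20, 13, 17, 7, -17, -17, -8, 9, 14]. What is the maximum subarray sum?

Using Kadane's algorithm on [15, 20, 13, 17, 7, -17, -17, -8, 9, 14]:

Scanning through the array:
Position 1 (value 20): max_ending_here = 35, max_so_far = 35
Position 2 (value 13): max_ending_here = 48, max_so_far = 48
Position 3 (value 17): max_ending_here = 65, max_so_far = 65
Position 4 (value 7): max_ending_here = 72, max_so_far = 72
Position 5 (value -17): max_ending_here = 55, max_so_far = 72
Position 6 (value -17): max_ending_here = 38, max_so_far = 72
Position 7 (value -8): max_ending_here = 30, max_so_far = 72
Position 8 (value 9): max_ending_here = 39, max_so_far = 72
Position 9 (value 14): max_ending_here = 53, max_so_far = 72

Maximum subarray: [15, 20, 13, 17, 7]
Maximum sum: 72

The maximum subarray is [15, 20, 13, 17, 7] with sum 72. This subarray runs from index 0 to index 4.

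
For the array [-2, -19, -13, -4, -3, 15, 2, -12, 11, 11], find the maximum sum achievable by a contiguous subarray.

Using Kadane's algorithm on [-2, -19, -13, -4, -3, 15, 2, -12, 11, 11]:

Scanning through the array:
Position 1 (value -19): max_ending_here = -19, max_so_far = -2
Position 2 (value -13): max_ending_here = -13, max_so_far = -2
Position 3 (value -4): max_ending_here = -4, max_so_far = -2
Position 4 (value -3): max_ending_here = -3, max_so_far = -2
Position 5 (value 15): max_ending_here = 15, max_so_far = 15
Position 6 (value 2): max_ending_here = 17, max_so_far = 17
Position 7 (value -12): max_ending_here = 5, max_so_far = 17
Position 8 (value 11): max_ending_here = 16, max_so_far = 17
Position 9 (value 11): max_ending_here = 27, max_so_far = 27

Maximum subarray: [15, 2, -12, 11, 11]
Maximum sum: 27

The maximum subarray is [15, 2, -12, 11, 11] with sum 27. This subarray runs from index 5 to index 9.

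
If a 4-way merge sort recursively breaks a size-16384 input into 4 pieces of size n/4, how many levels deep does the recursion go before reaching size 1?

For divide and conquer with division factor 4:

Problem sizes at each level:
Level 0: 16384
Level 1: 4096
Level 2: 1024
Level 3: 256
Level 4: 64
Level 5: 16
Level 6: 4
Level 7: 1

The root is level 0 and the size-1 base case is level 7 (the tree spans levels 0 through 7, i.e. 8 levels counting the root), so the depth is the number of divisions: log_4(16384) = 7

The recursion tree depth is log_4(16384) = 7. At each level, the problem size is divided by 4, so it takes 7 divisions to reduce to a base case of size 1. The algorithm makes 4 recursive calls at each level.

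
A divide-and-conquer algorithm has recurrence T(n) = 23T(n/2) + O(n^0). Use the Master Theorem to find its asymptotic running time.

Master Theorem for T(n) = 23T(n/2) + O(n^0):

a = 23, b = 2, c = 0
log_b(a) = log_2(23) = 4.5236

Case 1: c = 0 < log_2(23) = 4.5236
T(n) = O(n^(log_2 23))

For T(n) = 23T(n/2) + O(n^0): log_2(23) = 4.5236. This is Case 1 of the Master Theorem (c < log_b(a), work dominated by leaves), giving O(n^(log_2 23)).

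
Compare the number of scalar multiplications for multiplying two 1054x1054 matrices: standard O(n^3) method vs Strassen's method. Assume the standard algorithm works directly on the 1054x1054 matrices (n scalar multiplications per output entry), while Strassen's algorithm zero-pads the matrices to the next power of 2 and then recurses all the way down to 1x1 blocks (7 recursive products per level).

Matrix multiplication for 1054x1054 matrices:

Strassen's algorithm requires power-of-2 dimensions. Pad 1054x1054 to 2048x2048 (next power of 2).

Standard algorithm: 1054^3 = 1170905464 multiplications
Strassen's algorithm: 7^(log2(2048)) = 7^11 = 1977326743 multiplications
Difference: 1170905464 - 1977326743 = -806421279 (Strassen uses MORE here due to padding overhead — for small or just-over-power-of-2 n, padding can outweigh the per-level savings)

Standard: 1170905464 multiplications (1054^3). Strassen: 1977326743 multiplications (7^11, after padding to 2048x2048). Strassen reduces 8 recursive multiplications to 7 at each level.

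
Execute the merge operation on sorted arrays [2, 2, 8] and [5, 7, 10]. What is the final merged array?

Merging process:

Compare 2 vs 5: take 2 from left. Merged: [2]
Compare 2 vs 5: take 2 from left. Merged: [2, 2]
Compare 8 vs 5: take 5 from right. Merged: [2, 2, 5]
Compare 8 vs 7: take 7 from right. Merged: [2, 2, 5, 7]
Compare 8 vs 10: take 8 from left. Merged: [2, 2, 5, 7, 8]
Append remaining from right: [10]. Merged: [2, 2, 5, 7, 8, 10]

Final merged array: [2, 2, 5, 7, 8, 10]
Total comparisons: 5

The merged array is [2, 2, 5, 7, 8, 10], requiring 5 comparisons. The merge step runs in O(n) time where n is the total number of elements.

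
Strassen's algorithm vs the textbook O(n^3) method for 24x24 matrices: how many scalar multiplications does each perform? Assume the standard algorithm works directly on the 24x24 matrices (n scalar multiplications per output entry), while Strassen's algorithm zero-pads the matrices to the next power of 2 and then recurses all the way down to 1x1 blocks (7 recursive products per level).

Matrix multiplication for 24x24 matrices:

Strassen's algorithm requires power-of-2 dimensions. Pad 24x24 to 32x32 (next power of 2).

Standard algorithm: 24^3 = 13824 multiplications
Strassen's algorithm: 7^(log2(32)) = 7^5 = 16807 multiplications
Difference: 13824 - 16807 = -2983 (Strassen uses MORE here due to padding overhead — for small or just-over-power-of-2 n, padding can outweigh the per-level savings)

Standard: 13824 multiplications (24^3). Strassen: 16807 multiplications (7^5, after padding to 32x32). Strassen reduces 8 recursive multiplications to 7 at each level.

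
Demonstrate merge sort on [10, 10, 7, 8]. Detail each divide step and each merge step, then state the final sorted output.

Merge sort trace:

Split: [10, 10, 7, 8] -> [10, 10] and [7, 8]
  Split: [10, 10] -> [10] and [10]
  Merge: [10] + [10] -> [10, 10]
  Split: [7, 8] -> [7] and [8]
  Merge: [7] + [8] -> [7, 8]
Merge: [10, 10] + [7, 8] -> [7, 8, 10, 10]

Final sorted array: [7, 8, 10, 10]

The merge sort proceeds by recursively splitting the array and merging sorted halves.
After all merges, the sorted array is [7, 8, 10, 10].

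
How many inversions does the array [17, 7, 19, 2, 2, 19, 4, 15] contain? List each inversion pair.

Finding inversions in [17, 7, 19, 2, 2, 19, 4, 15]:

(0, 1): arr[0]=17 > arr[1]=7
(0, 3): arr[0]=17 > arr[3]=2
(0, 4): arr[0]=17 > arr[4]=2
(0, 6): arr[0]=17 > arr[6]=4
(0, 7): arr[0]=17 > arr[7]=15
(1, 3): arr[1]=7 > arr[3]=2
(1, 4): arr[1]=7 > arr[4]=2
(1, 6): arr[1]=7 > arr[6]=4
(2, 3): arr[2]=19 > arr[3]=2
(2, 4): arr[2]=19 > arr[4]=2
(2, 6): arr[2]=19 > arr[6]=4
(2, 7): arr[2]=19 > arr[7]=15
(5, 6): arr[5]=19 > arr[6]=4
(5, 7): arr[5]=19 > arr[7]=15

Total inversions: 14

The array has 14 inversion(s): (0,1), (0,3), (0,4), (0,6), (0,7), (1,3), (1,4), (1,6), (2,3), (2,4), (2,6), (2,7), (5,6), (5,7). Each pair (i,j) satisfies i < j and arr[i] > arr[j].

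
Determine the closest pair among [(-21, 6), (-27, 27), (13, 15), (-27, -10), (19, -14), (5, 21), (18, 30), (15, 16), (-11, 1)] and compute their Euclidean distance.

Computing all pairwise distances among 9 points:

d((-21, 6), (-27, 27)) = 21.8403
d((-21, 6), (13, 15)) = 35.171
d((-21, 6), (-27, -10)) = 17.088
d((-21, 6), (19, -14)) = 44.7214
d((-21, 6), (5, 21)) = 30.0167
d((-21, 6), (18, 30)) = 45.793
d((-21, 6), (15, 16)) = 37.3631
d((-21, 6), (-11, 1)) = 11.1803
d((-27, 27), (13, 15)) = 41.7612
d((-27, 27), (-27, -10)) = 37.0
d((-27, 27), (19, -14)) = 61.6198
d((-27, 27), (5, 21)) = 32.5576
d((-27, 27), (18, 30)) = 45.0999
d((-27, 27), (15, 16)) = 43.4166
d((-27, 27), (-11, 1)) = 30.5287
d((13, 15), (-27, -10)) = 47.1699
d((13, 15), (19, -14)) = 29.6142
d((13, 15), (5, 21)) = 10.0
d((13, 15), (18, 30)) = 15.8114
d((13, 15), (15, 16)) = 2.2361 <-- minimum
d((13, 15), (-11, 1)) = 27.7849
d((-27, -10), (19, -14)) = 46.1736
d((-27, -10), (5, 21)) = 44.5533
d((-27, -10), (18, 30)) = 60.208
d((-27, -10), (15, 16)) = 49.3964
d((-27, -10), (-11, 1)) = 19.4165
d((19, -14), (5, 21)) = 37.6962
d((19, -14), (18, 30)) = 44.0114
d((19, -14), (15, 16)) = 30.2655
d((19, -14), (-11, 1)) = 33.541
d((5, 21), (18, 30)) = 15.8114
d((5, 21), (15, 16)) = 11.1803
d((5, 21), (-11, 1)) = 25.6125
d((18, 30), (15, 16)) = 14.3178
d((18, 30), (-11, 1)) = 41.0122
d((15, 16), (-11, 1)) = 30.0167

Closest pair: (13, 15) and (15, 16) with distance 2.2361

The closest pair is (13, 15) and (15, 16) with Euclidean distance 2.2361. For 9 points, brute-force pairwise comparison is shown above. For large n, the divide-and-conquer algorithm (sort by x, recurse on halves, check the dividing strip) achieves O(n log n).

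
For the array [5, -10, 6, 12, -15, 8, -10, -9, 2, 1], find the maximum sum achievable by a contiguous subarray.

Using Kadane's algorithm on [5, -10, 6, 12, -15, 8, -10, -9, 2, 1]:

Scanning through the array:
Position 1 (value -10): max_ending_here = -5, max_so_far = 5
Position 2 (value 6): max_ending_here = 6, max_so_far = 6
Position 3 (value 12): max_ending_here = 18, max_so_far = 18
Position 4 (value -15): max_ending_here = 3, max_so_far = 18
Position 5 (value 8): max_ending_here = 11, max_so_far = 18
Position 6 (value -10): max_ending_here = 1, max_so_far = 18
Position 7 (value -9): max_ending_here = -8, max_so_far = 18
Position 8 (value 2): max_ending_here = 2, max_so_far = 18
Position 9 (value 1): max_ending_here = 3, max_so_far = 18

Maximum subarray: [6, 12]
Maximum sum: 18

The maximum subarray is [6, 12] with sum 18. This subarray runs from index 2 to index 3.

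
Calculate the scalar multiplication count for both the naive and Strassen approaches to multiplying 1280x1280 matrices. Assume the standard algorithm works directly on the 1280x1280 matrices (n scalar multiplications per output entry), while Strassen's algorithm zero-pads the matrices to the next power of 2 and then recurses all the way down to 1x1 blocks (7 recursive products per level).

Matrix multiplication for 1280x1280 matrices:

Strassen's algorithm requires power-of-2 dimensions. Pad 1280x1280 to 2048x2048 (next power of 2).

Standard algorithm: 1280^3 = 2097152000 multiplications
Strassen's algorithm: 7^(log2(2048)) = 7^11 = 1977326743 multiplications
Savings: 2097152000 - 1977326743 = 119825257 multiplications

Standard: 2097152000 multiplications (1280^3). Strassen: 1977326743 multiplications (7^11, after padding to 2048x2048). Strassen reduces 8 recursive multiplications to 7 at each level.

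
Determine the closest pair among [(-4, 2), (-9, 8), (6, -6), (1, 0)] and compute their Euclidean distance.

Computing all pairwise distances among 4 points:

d((-4, 2), (-9, 8)) = 7.8102
d((-4, 2), (6, -6)) = 12.8062
d((-4, 2), (1, 0)) = 5.3852 <-- minimum
d((-9, 8), (6, -6)) = 20.5183
d((-9, 8), (1, 0)) = 12.8062
d((6, -6), (1, 0)) = 7.8102

Closest pair: (-4, 2) and (1, 0) with distance 5.3852

The closest pair is (-4, 2) and (1, 0) with Euclidean distance 5.3852. For 4 points, brute-force pairwise comparison is shown above. For large n, the divide-and-conquer algorithm (sort by x, recurse on halves, check the dividing strip) achieves O(n log n).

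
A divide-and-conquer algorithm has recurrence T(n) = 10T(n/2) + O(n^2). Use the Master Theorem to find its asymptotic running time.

Master Theorem for T(n) = 10T(n/2) + O(n^2):

a = 10, b = 2, c = 2
log_b(a) = log_2(10) = 3.3219

Case 1: c = 2 < log_2(10) = 3.3219
T(n) = O(n^(log_2 10))

For T(n) = 10T(n/2) + O(n^2): log_2(10) = 3.3219. This is Case 1 of the Master Theorem (c < log_b(a), work dominated by leaves), giving O(n^(log_2 10)).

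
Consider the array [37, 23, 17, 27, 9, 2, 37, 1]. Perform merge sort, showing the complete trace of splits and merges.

Merge sort trace:

Split: [37, 23, 17, 27, 9, 2, 37, 1] -> [37, 23, 17, 27] and [9, 2, 37, 1]
  Split: [37, 23, 17, 27] -> [37, 23] and [17, 27]
    Split: [37, 23] -> [37] and [23]
    Merge: [37] + [23] -> [23, 37]
    Split: [17, 27] -> [17] and [27]
    Merge: [17] + [27] -> [17, 27]
  Merge: [23, 37] + [17, 27] -> [17, 23, 27, 37]
  Split: [9, 2, 37, 1] -> [9, 2] and [37, 1]
    Split: [9, 2] -> [9] and [2]
    Merge: [9] + [2] -> [2, 9]
    Split: [37, 1] -> [37] and [1]
    Merge: [37] + [1] -> [1, 37]
  Merge: [2, 9] + [1, 37] -> [1, 2, 9, 37]
Merge: [17, 23, 27, 37] + [1, 2, 9, 37] -> [1, 2, 9, 17, 23, 27, 37, 37]

Final sorted array: [1, 2, 9, 17, 23, 27, 37, 37]

The merge sort proceeds by recursively splitting the array and merging sorted halves.
After all merges, the sorted array is [1, 2, 9, 17, 23, 27, 37, 37].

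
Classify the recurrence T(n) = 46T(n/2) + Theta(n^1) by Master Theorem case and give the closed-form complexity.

Master Theorem for T(n) = 46T(n/2) + O(n^1):

a = 46, b = 2, c = 1
log_b(a) = log_2(46) = 5.5236

Case 1: c = 1 < log_2(46) = 5.5236
T(n) = O(n^(log_2 46))

For T(n) = 46T(n/2) + O(n^1): log_2(46) = 5.5236. This is Case 1 of the Master Theorem (c < log_b(a), work dominated by leaves), giving O(n^(log_2 46)).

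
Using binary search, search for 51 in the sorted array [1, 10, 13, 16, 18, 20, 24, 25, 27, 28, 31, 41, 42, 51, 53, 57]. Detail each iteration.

Binary search for 51 in [1, 10, 13, 16, 18, 20, 24, 25, 27, 28, 31, 41, 42, 51, 53, 57]:

lo=0, hi=15, mid=7, arr[mid]=25 -> 25 < 51, search right half
lo=8, hi=15, mid=11, arr[mid]=41 -> 41 < 51, search right half
lo=12, hi=15, mid=13, arr[mid]=51 -> Found target at index 13!

Binary search finds 51 at index 13 after 3 comparisons. The search repeatedly halves the search space by comparing with the middle element.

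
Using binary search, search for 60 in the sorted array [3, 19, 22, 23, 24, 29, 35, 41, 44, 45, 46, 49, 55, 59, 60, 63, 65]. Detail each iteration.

Binary search for 60 in [3, 19, 22, 23, 24, 29, 35, 41, 44, 45, 46, 49, 55, 59, 60, 63, 65]:

lo=0, hi=16, mid=8, arr[mid]=44 -> 44 < 60, search right half
lo=9, hi=16, mid=12, arr[mid]=55 -> 55 < 60, search right half
lo=13, hi=16, mid=14, arr[mid]=60 -> Found target at index 14!

Binary search finds 60 at index 14 after 3 comparisons. The search repeatedly halves the search space by comparing with the middle element.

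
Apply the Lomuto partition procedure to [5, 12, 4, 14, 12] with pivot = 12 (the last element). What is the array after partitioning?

Lomuto partition with pivot = 12:

Initial array: [5, 12, 4, 14, 12]

arr[0]=5 <= 12: swap with position 0, array becomes [5, 12, 4, 14, 12]
arr[1]=12 <= 12: swap with position 1, array becomes [5, 12, 4, 14, 12]
arr[2]=4 <= 12: swap with position 2, array becomes [5, 12, 4, 14, 12]
arr[3]=14 > 12: no swap

Place pivot at position 3: [5, 12, 4, 12, 14]
Pivot position: 3

After partitioning with pivot 12, the array becomes [5, 12, 4, 12, 14]. The pivot is placed at index 3. All elements to the left of the pivot are <= 12, and all elements to the right are > 12.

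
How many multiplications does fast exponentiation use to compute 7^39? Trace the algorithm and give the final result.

Computing 7^39 by squaring (build up from 7^1; each line after the first costs one multiplication):

7^1 = 7
7^2 = (7^1)^2 = 7^2 = 49
7^4 = (7^2)^2 = 49^2 = 2401
7^8 = (7^4)^2 = 2401^2 = 5764801
7^9 = 7 * 7^8 = 7 * 5764801 = 40353607
7^18 = (7^9)^2 = 40353607^2 = 1628413597910449
7^19 = 7 * 7^18 = 7 * 1628413597910449 = 11398895185373143
7^38 = (7^19)^2 = 11398895185373143^2 = 129934811447123020117172145698449
7^39 = 7 * 7^38 = 7 * 129934811447123020117172145698449 = 909543680129861140820205019889143

Result: 909543680129861140820205019889143
Multiplications needed: 8 (8 lines after 7^1)

7^39 = 909543680129861140820205019889143. Using exponentiation by squaring, this requires 8 multiplications. The key idea: if the exponent is even, square the half-power; if odd, multiply by the base once.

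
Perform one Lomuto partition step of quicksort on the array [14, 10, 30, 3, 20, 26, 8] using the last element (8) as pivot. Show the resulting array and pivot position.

Lomuto partition with pivot = 8:

Initial array: [14, 10, 30, 3, 20, 26, 8]

arr[0]=14 > 8: no swap
arr[1]=10 > 8: no swap
arr[2]=30 > 8: no swap
arr[3]=3 <= 8: swap with position 0, array becomes [3, 10, 30, 14, 20, 26, 8]
arr[4]=20 > 8: no swap
arr[5]=26 > 8: no swap

Place pivot at position 1: [3, 8, 30, 14, 20, 26, 10]
Pivot position: 1

After partitioning with pivot 8, the array becomes [3, 8, 30, 14, 20, 26, 10]. The pivot is placed at index 1. All elements to the left of the pivot are <= 8, and all elements to the right are > 8.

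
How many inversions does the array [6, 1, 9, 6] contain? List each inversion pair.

Finding inversions in [6, 1, 9, 6]:

(0, 1): arr[0]=6 > arr[1]=1
(2, 3): arr[2]=9 > arr[3]=6

Total inversions: 2

The array has 2 inversion(s): (0,1), (2,3). Each pair (i,j) satisfies i < j and arr[i] > arr[j].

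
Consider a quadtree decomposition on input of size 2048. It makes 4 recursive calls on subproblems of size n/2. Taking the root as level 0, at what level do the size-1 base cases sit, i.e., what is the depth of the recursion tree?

For divide and conquer with division factor 2:

Problem sizes at each level:
Level 0: 2048
Level 1: 1024
Level 2: 512
Level 3: 256
Level 4: 128
Level 5: 64
Level 6: 32
Level 7: 16
Level 8: 8
Level 9: 4
Level 10: 2
Level 11: 1

The root is level 0 and the size-1 base case is level 11 (the tree spans levels 0 through 11, i.e. 12 levels counting the root), so the depth is the number of divisions: log_2(2048) = 11

The recursion tree depth is log_2(2048) = 11. At each level, the problem size is divided by 2, so it takes 11 divisions to reduce to a base case of size 1. The algorithm makes 4 recursive calls at each level.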